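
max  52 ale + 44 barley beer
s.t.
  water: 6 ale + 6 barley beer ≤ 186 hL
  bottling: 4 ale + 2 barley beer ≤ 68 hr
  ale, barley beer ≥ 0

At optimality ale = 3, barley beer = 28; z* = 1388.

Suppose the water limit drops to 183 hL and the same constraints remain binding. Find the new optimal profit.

Both water and bottling are binding at x*.
The binding rows give the dual system: 6·y_water + 4·y_bottling = 52 and 6·y_water + 2·y_bottling = 44.
This yields shadow prices y_water = 6, y_bottling = 4.
Δz = y_water·Δb = 6 × (-3) = -18, so new z* = 1388 − 18 = 1370.

1370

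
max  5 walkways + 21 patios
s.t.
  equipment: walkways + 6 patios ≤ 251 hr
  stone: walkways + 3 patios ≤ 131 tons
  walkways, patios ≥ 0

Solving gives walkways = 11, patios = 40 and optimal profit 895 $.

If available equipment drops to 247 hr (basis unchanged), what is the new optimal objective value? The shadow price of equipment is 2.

Δb = -4, so new z* = 895 + (2)·(-4) = 895 − 8 = 887.

887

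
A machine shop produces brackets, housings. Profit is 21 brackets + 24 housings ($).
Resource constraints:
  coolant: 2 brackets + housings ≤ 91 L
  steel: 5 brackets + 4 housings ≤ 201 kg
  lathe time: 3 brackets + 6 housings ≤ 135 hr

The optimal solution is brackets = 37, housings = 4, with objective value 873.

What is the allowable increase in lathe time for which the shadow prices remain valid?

166.5

Binding constraints: steel, lathe time. The basis is B = [[5,4],[3,6]] with det 18.
Per unit increase in lathe time, x* moves by d = (-0.2222, 0.2778).
The basis stays optimal until brackets reaches 0; allowable increase = 166.5 hr.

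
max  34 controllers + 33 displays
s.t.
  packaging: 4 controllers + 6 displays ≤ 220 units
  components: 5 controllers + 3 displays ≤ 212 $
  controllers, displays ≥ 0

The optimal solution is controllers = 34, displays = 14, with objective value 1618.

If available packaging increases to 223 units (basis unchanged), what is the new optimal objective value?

At the optimum: packaging uses 220 of 220 (binding); components uses 212 of 212 (binding).
The binding rows give the dual system: 4·y_packaging + 5·y_components = 34 and 6·y_packaging + 3·y_components = 33.
This yields shadow prices y_packaging = 3.5, y_components = 4.
Δz = y_packaging·Δb = 3.5 × (3) = 10.5, so new z* = 1618 + 10.5 = 1628.5.

1628.5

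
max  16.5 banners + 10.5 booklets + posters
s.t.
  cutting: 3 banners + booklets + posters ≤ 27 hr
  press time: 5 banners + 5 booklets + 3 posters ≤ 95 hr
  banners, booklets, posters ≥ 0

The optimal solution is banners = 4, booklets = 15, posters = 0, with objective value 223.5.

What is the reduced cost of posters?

-6.5

Both cutting and press time are binding at x*.
The binding rows give the dual system: 3·y_cutting + 5·y_press time = 16.5 and 1·y_cutting + 5·y_press time = 10.5.
Solving: y_cutting = 3, y_press time = 1.5.
Reduced cost of posters: c₃ − yᵀa₃ = 1 − (3·1 + 1.5·3) = 1 − 7.5 = -6.5.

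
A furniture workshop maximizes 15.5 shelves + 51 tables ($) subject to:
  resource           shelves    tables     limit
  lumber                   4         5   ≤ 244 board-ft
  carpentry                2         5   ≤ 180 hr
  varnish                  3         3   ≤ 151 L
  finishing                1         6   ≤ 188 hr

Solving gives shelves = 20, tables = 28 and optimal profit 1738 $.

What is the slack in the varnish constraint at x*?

varnish used = 3·20 + 3·28 = 144; slack = 151 − 144 = 7.

7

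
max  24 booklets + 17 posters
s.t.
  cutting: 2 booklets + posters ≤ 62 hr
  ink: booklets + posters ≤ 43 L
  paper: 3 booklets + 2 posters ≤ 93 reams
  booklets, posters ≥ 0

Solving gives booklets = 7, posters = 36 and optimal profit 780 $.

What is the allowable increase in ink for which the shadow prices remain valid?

Binding constraints: ink, paper. The basis is B = [[1,1],[3,2]] with det -1.
Per unit increase in ink, x* moves by d = (-2, 3).
The basis stays optimal until booklets reaches 0; allowable increase = 3.5 L.

3.5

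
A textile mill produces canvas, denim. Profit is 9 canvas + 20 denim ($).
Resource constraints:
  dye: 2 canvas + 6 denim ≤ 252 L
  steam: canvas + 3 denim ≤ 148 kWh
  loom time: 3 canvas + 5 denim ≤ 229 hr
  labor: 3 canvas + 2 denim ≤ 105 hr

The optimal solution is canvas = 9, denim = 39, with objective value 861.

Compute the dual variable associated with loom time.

0

Binding: dye and labor. Non-binding: steam (22 unused), loom time (7 unused).
Since steam, loom time are not tight, their duals are 0.
The binding rows give the dual system: 2·y_dye + 3·y_labor = 9 and 6·y_dye + 2·y_labor = 20.
Solving: y_dye = 3, y_labor = 1.
Shadow price of loom time = 0.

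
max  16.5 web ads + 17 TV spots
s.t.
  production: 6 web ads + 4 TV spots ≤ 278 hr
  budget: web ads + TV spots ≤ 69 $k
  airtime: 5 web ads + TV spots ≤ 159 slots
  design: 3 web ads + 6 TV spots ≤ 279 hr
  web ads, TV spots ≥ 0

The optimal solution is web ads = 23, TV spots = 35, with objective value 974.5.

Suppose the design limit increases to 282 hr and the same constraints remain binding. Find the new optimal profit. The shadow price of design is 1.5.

Δb = 3, so new z* = 974.5 + (1.5)·(3) = 974.5 + 4.5 = 979.

979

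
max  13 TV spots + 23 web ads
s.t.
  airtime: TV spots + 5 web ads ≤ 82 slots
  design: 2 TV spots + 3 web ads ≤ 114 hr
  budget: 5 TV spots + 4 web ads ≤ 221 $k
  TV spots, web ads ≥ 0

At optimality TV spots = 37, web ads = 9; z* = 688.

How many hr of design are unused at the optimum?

13

design used = 2·37 + 3·9 = 101; slack = 114 − 101 = 13.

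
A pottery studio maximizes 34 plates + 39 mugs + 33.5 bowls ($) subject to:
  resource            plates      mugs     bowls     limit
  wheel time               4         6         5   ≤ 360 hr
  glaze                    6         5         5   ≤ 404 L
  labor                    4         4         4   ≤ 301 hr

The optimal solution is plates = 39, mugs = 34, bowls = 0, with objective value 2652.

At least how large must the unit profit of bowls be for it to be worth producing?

Check each constraint at x*: wheel time 360/360 (tight); glaze 404/404 (tight); labor 292/301 (slack 9).
Slack constraints have shadow price 0 (complementary slackness).
Dual feasibility on the basic columns requires 4·y_wheel time + 6·y_glaze = 34, 6·y_wheel time + 5·y_glaze = 39.
Solving: y_wheel time = 4, y_glaze = 3.
bowls enters the basis when its profit ≥ yᵀa₃ = 4·5 + 3·5 = 35.

35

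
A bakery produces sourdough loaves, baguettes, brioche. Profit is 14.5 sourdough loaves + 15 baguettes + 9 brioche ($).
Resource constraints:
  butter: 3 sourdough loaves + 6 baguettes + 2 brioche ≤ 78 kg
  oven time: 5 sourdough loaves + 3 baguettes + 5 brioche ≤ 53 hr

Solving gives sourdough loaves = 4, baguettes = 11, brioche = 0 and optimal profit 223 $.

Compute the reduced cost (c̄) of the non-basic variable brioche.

Check each constraint at x*: butter 78/78 (tight); oven time 53/53 (tight).
The binding rows give the dual system: 3·y_butter + 5·y_oven time = 14.5 and 6·y_butter + 3·y_oven time = 15.
Solving: y_butter = 1.5, y_oven time = 2.
Reduced cost of brioche: c₃ − yᵀa₃ = 9 − (1.5·2 + 2·5) = 9 − 13 = -4.

-4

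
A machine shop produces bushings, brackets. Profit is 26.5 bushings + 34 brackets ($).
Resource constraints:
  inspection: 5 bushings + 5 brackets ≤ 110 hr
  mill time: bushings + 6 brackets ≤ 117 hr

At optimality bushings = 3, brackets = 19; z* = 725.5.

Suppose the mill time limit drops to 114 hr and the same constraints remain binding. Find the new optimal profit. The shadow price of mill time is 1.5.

721

Δb = -3, so new z* = 725.5 + (1.5)·(-3) = 725.5 − 4.5 = 721.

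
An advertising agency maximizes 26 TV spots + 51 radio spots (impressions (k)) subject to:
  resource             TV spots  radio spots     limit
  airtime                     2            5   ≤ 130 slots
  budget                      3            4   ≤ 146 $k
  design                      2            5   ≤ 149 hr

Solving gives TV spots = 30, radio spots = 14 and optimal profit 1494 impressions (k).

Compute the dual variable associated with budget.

At the optimum: airtime uses 130 of 130 (binding); budget uses 146 of 146 (binding); design uses 130 of 149 (slack = 19).
Slack constraints have shadow price 0 (complementary slackness).
From A_Bᵀ y = c: 2·y_airtime + 3·y_budget = 26; 5·y_airtime + 4·y_budget = 51.
Solving: y_airtime = 7, y_budget = 4.
Shadow price of budget = 4.

4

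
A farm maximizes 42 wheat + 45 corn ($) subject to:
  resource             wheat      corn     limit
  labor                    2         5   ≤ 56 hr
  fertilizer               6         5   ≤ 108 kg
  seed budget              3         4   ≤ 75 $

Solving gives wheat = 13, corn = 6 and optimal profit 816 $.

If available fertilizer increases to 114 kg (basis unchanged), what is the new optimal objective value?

At the optimum: labor uses 56 of 56 (binding); fertilizer uses 108 of 108 (binding); seed budget uses 63 of 75 (slack = 12).
Since seed budget is not tight, its dual is 0.
Dual feasibility on the basic columns requires 2·y_labor + 6·y_fertilizer = 42, 5·y_labor + 5·y_fertilizer = 45.
Solving: y_labor = 3, y_fertilizer = 6.
Δz = y_fertilizer·Δb = 6 × (6) = 36, so new z* = 816 + 36 = 852.

852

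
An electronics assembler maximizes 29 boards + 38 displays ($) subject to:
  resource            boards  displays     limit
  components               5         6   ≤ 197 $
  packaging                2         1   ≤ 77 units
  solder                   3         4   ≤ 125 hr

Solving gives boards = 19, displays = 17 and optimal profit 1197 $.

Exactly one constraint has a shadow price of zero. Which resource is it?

packaging

components: 197/197 (binding)
packaging: 55/77 (slack 22)
solder: 125/125 (binding)
By complementary slackness, a constraint with positive slack has shadow price 0 → packaging.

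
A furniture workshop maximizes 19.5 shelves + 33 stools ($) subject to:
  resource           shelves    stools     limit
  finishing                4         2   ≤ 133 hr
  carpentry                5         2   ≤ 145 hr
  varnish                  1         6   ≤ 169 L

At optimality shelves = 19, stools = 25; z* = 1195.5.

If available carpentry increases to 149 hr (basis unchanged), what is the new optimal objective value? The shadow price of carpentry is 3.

Δb = 4, so new z* = 1195.5 + (3)·(4) = 1195.5 + 12 = 1207.5.

1207.5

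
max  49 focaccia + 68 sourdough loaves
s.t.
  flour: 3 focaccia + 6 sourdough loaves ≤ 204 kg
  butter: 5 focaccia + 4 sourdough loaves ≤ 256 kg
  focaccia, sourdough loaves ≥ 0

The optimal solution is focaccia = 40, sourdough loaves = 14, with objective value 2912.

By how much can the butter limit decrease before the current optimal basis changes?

Binding constraints: flour, butter. The basis is B = [[3,6],[5,4]] with det -18.
Per unit decrease in butter, x* moves by d = (-0.3333, 0.1667).
The basis stays optimal until focaccia reaches 0; allowable decrease = 120 kg.

120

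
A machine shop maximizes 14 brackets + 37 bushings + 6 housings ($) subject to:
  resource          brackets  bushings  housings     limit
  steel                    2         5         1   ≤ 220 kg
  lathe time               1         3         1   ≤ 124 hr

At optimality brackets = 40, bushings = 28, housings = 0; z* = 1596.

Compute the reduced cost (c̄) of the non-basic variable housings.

-3

Check each constraint at x*: steel 220/220 (tight); lathe time 124/124 (tight).
From A_Bᵀ y = c: 2·y_steel + 1·y_lathe time = 14; 5·y_steel + 3·y_lathe time = 37.
Solving: y_steel = 5, y_lathe time = 4.
Reduced cost of housings: c₃ − yᵀa₃ = 6 − (5·1 + 4·1) = 6 − 9 = -3.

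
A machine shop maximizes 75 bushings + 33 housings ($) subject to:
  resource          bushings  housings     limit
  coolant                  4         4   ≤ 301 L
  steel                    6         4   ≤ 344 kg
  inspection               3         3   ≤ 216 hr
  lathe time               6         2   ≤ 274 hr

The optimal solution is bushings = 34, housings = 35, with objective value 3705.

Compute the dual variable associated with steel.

Binding: steel and lathe time. Non-binding: coolant (25 unused), inspection (9 unused).
Since coolant, inspection are not tight, their duals are 0.
Dual feasibility on the basic columns requires 6·y_steel + 6·y_lathe time = 75, 4·y_steel + 2·y_lathe time = 33.
→ y_steel = 4 and y_lathe time = 8.5.
Shadow price of steel = 4.

4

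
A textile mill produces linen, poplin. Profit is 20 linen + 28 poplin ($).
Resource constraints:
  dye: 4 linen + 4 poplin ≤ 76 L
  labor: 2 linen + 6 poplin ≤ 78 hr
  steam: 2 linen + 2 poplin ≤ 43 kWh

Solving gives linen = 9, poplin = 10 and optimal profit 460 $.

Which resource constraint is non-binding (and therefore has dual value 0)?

dye: 76/76 (binding)
labor: 78/78 (binding)
steam: 38/43 (slack 5)
By complementary slackness, a constraint with positive slack has shadow price 0 → steam.

steam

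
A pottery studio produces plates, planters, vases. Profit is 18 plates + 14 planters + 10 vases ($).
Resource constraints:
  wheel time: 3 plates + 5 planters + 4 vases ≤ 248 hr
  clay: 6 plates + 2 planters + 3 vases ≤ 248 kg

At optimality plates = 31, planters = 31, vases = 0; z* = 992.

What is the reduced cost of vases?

-4

At the optimum: wheel time uses 248 of 248 (binding); clay uses 248 of 248 (binding).
Dual feasibility on the basic columns requires 3·y_wheel time + 6·y_clay = 18, 5·y_wheel time + 2·y_clay = 14.
Solving: y_wheel time = 2, y_clay = 2.
Reduced cost of vases: c₃ − yᵀa₃ = 10 − (2·4 + 2·3) = 10 − 14 = -4.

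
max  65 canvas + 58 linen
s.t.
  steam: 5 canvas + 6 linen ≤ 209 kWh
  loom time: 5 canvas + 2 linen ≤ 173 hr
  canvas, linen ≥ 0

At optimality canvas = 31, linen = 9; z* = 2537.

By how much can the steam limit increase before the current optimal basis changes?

Binding constraints: steam, loom time. The basis is B = [[5,6],[5,2]] with det -20.
Per unit increase in steam, x* moves by d = (-0.1, 0.25).
The basis stays optimal until canvas reaches 0; allowable increase = 310 kWh.

310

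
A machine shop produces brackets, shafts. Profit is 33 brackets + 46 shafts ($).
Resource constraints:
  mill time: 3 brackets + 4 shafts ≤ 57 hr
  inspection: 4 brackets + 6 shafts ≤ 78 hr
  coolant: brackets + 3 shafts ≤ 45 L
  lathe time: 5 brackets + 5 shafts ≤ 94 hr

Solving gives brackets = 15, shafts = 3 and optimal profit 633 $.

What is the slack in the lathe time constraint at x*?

lathe time used = 5·15 + 5·3 = 90; slack = 94 − 90 = 4.

4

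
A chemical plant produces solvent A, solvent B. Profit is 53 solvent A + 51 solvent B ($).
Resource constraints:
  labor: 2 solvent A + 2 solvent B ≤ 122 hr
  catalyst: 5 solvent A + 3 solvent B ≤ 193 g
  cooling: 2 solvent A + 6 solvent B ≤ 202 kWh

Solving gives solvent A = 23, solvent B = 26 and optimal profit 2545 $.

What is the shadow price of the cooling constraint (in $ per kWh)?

At the optimum: labor uses 98 of 122 (slack = 24); catalyst uses 193 of 193 (binding); cooling uses 202 of 202 (binding).
Slack constraints have shadow price 0 (complementary slackness).
From A_Bᵀ y = c: 5·y_catalyst + 2·y_cooling = 53; 3·y_catalyst + 6·y_cooling = 51.
Solving: y_catalyst = 9, y_cooling = 4.
Shadow price of cooling = 4.

4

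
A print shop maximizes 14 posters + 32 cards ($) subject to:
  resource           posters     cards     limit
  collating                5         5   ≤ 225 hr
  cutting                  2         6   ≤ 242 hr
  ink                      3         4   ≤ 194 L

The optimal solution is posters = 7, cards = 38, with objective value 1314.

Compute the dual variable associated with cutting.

4.5

Check each constraint at x*: collating 225/225 (tight); cutting 242/242 (tight); ink 173/194 (slack 21).
By complementary slackness, y = 0 for the non-binding constraint.
Dual feasibility on the basic columns requires 5·y_collating + 2·y_cutting = 14, 5·y_collating + 6·y_cutting = 32.
→ y_collating = 1 and y_cutting = 4.5.
Shadow price of cutting = 4.5.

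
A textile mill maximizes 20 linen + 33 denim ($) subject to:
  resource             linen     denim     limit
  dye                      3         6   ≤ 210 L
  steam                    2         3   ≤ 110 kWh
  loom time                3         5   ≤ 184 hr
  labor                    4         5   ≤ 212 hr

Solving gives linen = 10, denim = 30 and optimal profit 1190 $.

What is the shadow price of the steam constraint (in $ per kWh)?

At the optimum: dye uses 210 of 210 (binding); steam uses 110 of 110 (binding); loom time uses 180 of 184 (slack = 4); labor uses 190 of 212 (slack = 22).
By complementary slackness, y = 0 for the non-binding constraints.
From A_Bᵀ y = c: 3·y_dye + 2·y_steam = 20; 6·y_dye + 3·y_steam = 33.
→ y_dye = 2 and y_steam = 7.
Shadow price of steam = 7.

7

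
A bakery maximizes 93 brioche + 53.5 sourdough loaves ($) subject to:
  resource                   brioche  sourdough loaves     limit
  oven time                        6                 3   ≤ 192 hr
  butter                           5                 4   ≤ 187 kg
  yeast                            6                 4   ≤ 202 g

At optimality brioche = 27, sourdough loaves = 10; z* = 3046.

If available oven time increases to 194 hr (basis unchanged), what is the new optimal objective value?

3063

At the optimum: oven time uses 192 of 192 (binding); butter uses 175 of 187 (slack = 12); yeast uses 202 of 202 (binding).
By complementary slackness, y = 0 for the non-binding constraint.
Dual feasibility on the basic columns requires 6·y_oven time + 6·y_yeast = 93, 3·y_oven time + 4·y_yeast = 53.5.
→ y_oven time = 8.5 and y_yeast = 7.
Δz = y_oven time·Δb = 8.5 × (2) = 17, so new z* = 3046 + 17 = 3063.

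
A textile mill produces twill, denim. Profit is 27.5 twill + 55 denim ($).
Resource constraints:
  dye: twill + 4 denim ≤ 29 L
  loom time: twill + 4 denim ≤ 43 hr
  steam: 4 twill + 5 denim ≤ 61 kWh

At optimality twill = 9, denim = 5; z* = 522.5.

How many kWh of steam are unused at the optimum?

steam used = 4·9 + 5·5 = 61; slack = 61 − 61 = 0.

0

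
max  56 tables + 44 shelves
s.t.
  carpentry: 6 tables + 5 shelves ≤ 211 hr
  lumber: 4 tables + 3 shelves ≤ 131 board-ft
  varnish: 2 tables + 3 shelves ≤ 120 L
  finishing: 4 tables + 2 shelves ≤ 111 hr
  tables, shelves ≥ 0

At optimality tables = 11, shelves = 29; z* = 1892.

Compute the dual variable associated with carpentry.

Check each constraint at x*: carpentry 211/211 (tight); lumber 131/131 (tight); varnish 109/120 (slack 11); finishing 102/111 (slack 9).
Since varnish, finishing are not tight, their duals are 0.
Dual feasibility on the basic columns requires 6·y_carpentry + 4·y_lumber = 56, 5·y_carpentry + 3·y_lumber = 44.
→ y_carpentry = 4 and y_lumber = 8.
Shadow price of carpentry = 4.

4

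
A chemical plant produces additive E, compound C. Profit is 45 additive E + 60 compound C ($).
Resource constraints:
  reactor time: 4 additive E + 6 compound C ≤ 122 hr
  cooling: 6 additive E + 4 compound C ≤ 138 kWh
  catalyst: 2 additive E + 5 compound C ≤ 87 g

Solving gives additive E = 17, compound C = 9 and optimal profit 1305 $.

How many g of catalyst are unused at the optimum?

8

catalyst used = 2·17 + 5·9 = 79; slack = 87 − 79 = 8.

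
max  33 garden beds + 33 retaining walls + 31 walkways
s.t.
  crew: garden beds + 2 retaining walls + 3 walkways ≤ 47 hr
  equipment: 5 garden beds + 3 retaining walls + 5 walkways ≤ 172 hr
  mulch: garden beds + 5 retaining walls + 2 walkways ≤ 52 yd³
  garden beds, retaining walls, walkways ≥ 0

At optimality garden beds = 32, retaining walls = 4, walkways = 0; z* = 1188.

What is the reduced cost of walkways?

At the optimum: crew uses 40 of 47 (slack = 7); equipment uses 172 of 172 (binding); mulch uses 52 of 52 (binding).
Since crew is not tight, its dual is 0.
From A_Bᵀ y = c: 5·y_equipment + 1·y_mulch = 33; 3·y_equipment + 5·y_mulch = 33.
This yields shadow prices y_equipment = 6, y_mulch = 3.
Reduced cost of walkways: c₃ − yᵀa₃ = 31 − (6·5 + 3·2) = 31 − 36 = -5.

-5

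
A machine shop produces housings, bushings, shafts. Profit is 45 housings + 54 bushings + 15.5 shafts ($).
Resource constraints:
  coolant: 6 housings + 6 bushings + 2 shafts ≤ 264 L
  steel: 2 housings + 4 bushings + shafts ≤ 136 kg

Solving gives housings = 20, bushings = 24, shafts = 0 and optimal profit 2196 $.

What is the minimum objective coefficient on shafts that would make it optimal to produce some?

Check each constraint at x*: coolant 264/264 (tight); steel 136/136 (tight).
Dual feasibility on the basic columns requires 6·y_coolant + 2·y_steel = 45, 6·y_coolant + 4·y_steel = 54.
→ y_coolant = 6 and y_steel = 4.5.
shafts enters the basis when its profit ≥ yᵀa₃ = 6·2 + 4.5·1 = 16.5.

16.5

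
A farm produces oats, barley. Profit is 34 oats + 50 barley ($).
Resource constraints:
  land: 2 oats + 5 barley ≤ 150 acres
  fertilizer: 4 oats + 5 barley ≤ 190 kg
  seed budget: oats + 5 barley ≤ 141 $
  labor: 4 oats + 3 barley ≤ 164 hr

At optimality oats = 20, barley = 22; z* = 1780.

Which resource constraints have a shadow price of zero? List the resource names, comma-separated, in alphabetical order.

labor, seed budget

land: 150/150 (binding)
fertilizer: 190/190 (binding)
seed budget: 130/141 (slack 11)
labor: 146/164 (slack 18)
By complementary slackness, a constraint with positive slack has shadow price 0 → labor, seed budget.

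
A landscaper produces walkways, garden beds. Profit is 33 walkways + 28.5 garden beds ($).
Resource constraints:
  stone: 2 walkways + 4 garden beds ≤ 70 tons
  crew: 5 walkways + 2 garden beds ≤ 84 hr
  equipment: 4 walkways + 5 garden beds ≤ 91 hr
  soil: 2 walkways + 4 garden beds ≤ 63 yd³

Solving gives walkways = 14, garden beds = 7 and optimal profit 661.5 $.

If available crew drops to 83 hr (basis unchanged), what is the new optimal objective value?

658.5

At the optimum: stone uses 56 of 70 (slack = 14); crew uses 84 of 84 (binding); equipment uses 91 of 91 (binding); soil uses 56 of 63 (slack = 7).
By complementary slackness, y = 0 for the non-binding constraints.
Dual feasibility on the basic columns requires 5·y_crew + 4·y_equipment = 33, 2·y_crew + 5·y_equipment = 28.5.
This yields shadow prices y_crew = 3, y_equipment = 4.5.
Δz = y_crew·Δb = 3 × (-1) = -3, so new z* = 661.5 − 3 = 658.5.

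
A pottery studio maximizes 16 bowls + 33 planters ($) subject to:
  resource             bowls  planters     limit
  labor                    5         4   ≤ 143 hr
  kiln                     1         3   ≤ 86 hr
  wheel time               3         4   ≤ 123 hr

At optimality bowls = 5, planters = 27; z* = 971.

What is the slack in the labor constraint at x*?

labor used = 5·5 + 4·27 = 133; slack = 143 − 133 = 10.

10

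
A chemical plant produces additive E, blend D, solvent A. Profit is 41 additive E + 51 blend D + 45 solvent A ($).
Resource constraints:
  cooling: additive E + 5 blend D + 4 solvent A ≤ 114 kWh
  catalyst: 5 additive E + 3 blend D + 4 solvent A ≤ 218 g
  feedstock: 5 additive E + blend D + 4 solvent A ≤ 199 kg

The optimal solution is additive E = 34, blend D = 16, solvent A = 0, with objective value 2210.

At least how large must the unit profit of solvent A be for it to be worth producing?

At the optimum: cooling uses 114 of 114 (binding); catalyst uses 218 of 218 (binding); feedstock uses 186 of 199 (slack = 13).
Slack constraints have shadow price 0 (complementary slackness).
The binding rows give the dual system: 1·y_cooling + 5·y_catalyst = 41 and 5·y_cooling + 3·y_catalyst = 51.
→ y_cooling = 6 and y_catalyst = 7.
solvent A enters the basis when its profit ≥ yᵀa₃ = 6·4 + 7·4 = 52.

52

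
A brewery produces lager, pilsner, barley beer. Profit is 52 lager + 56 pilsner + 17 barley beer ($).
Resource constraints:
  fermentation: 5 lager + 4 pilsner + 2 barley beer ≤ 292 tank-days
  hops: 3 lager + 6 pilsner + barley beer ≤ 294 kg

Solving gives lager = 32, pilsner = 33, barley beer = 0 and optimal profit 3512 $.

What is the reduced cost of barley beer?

-3

Check each constraint at x*: fermentation 292/292 (tight); hops 294/294 (tight).
The binding rows give the dual system: 5·y_fermentation + 3·y_hops = 52 and 4·y_fermentation + 6·y_hops = 56.
Solving: y_fermentation = 8, y_hops = 4.
Reduced cost of barley beer: c₃ − yᵀa₃ = 17 − (8·2 + 4·1) = 17 − 20 = -3.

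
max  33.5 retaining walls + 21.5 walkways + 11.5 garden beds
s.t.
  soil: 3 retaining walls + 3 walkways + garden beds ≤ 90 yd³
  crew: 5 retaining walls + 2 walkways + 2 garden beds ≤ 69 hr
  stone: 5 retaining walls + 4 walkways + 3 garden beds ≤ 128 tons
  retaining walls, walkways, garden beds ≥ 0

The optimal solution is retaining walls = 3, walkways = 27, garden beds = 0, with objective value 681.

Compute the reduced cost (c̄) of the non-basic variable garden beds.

-1

At the optimum: soil uses 90 of 90 (binding); crew uses 69 of 69 (binding); stone uses 123 of 128 (slack = 5).
By complementary slackness, y = 0 for the non-binding constraint.
Dual feasibility on the basic columns requires 3·y_soil + 5·y_crew = 33.5, 3·y_soil + 2·y_crew = 21.5.
→ y_soil = 4.5 and y_crew = 4.
Reduced cost of garden beds: c₃ − yᵀa₃ = 11.5 − (4.5·1 + 4·2) = 11.5 − 12.5 = -1.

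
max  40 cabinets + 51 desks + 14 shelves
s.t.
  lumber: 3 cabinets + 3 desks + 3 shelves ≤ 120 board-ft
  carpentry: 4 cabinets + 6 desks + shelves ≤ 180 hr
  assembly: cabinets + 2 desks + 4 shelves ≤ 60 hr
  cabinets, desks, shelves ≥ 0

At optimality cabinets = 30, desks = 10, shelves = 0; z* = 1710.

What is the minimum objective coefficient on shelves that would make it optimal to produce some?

23.5

Check each constraint at x*: lumber 120/120 (tight); carpentry 180/180 (tight); assembly 50/60 (slack 10).
By complementary slackness, y = 0 for the non-binding constraint.
The binding rows give the dual system: 3·y_lumber + 4·y_carpentry = 40 and 3·y_lumber + 6·y_carpentry = 51.
→ y_lumber = 6 and y_carpentry = 5.5.
shelves enters the basis when its profit ≥ yᵀa₃ = 6·3 + 5.5·1 = 23.5.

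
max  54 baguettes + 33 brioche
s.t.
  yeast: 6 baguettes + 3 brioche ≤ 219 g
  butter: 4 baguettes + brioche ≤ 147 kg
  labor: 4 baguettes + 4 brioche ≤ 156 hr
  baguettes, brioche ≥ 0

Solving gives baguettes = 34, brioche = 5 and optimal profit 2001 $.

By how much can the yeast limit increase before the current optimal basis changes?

6

Binding constraints: yeast, labor. The basis is B = [[6,3],[4,4]] with det 12.
Per unit increase in yeast, x* moves by d = (0.3333, -0.3333).
The basis stays optimal until butter becomes binding; allowable increase = 6 g.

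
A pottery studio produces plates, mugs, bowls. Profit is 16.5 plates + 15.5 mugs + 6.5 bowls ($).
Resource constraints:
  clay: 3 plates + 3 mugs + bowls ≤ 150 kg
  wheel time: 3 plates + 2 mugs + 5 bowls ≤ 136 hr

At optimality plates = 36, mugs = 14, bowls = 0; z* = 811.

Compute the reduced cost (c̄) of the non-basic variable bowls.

At the optimum: clay uses 150 of 150 (binding); wheel time uses 136 of 136 (binding).
Dual feasibility on the basic columns requires 3·y_clay + 3·y_wheel time = 16.5, 3·y_clay + 2·y_wheel time = 15.5.
Solving: y_clay = 4.5, y_wheel time = 1.
Reduced cost of bowls: c₃ − yᵀa₃ = 6.5 − (4.5·1 + 1·5) = 6.5 − 9.5 = -3.

-3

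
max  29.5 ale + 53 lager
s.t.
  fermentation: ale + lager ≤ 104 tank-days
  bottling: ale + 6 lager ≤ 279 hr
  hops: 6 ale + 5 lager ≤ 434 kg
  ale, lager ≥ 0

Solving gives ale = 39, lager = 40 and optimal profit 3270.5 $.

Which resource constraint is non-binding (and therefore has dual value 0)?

fermentation

fermentation: 79/104 (slack 25)
bottling: 279/279 (binding)
hops: 434/434 (binding)
By complementary slackness, a constraint with positive slack has shadow price 0 → fermentation.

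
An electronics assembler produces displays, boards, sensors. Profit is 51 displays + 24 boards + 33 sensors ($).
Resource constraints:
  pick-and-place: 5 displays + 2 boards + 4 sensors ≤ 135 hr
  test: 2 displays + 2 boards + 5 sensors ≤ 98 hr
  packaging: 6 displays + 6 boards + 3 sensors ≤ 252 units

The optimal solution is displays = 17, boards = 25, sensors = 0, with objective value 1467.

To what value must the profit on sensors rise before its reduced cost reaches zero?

Check each constraint at x*: pick-and-place 135/135 (tight); test 84/98 (slack 14); packaging 252/252 (tight).
By complementary slackness, y = 0 for the non-binding constraint.
The binding rows give the dual system: 5·y_pick-and-place + 6·y_packaging = 51 and 2·y_pick-and-place + 6·y_packaging = 24.
Solving: y_pick-and-place = 9, y_packaging = 1.
sensors enters the basis when its profit ≥ yᵀa₃ = 9·4 + 1·3 = 39.

39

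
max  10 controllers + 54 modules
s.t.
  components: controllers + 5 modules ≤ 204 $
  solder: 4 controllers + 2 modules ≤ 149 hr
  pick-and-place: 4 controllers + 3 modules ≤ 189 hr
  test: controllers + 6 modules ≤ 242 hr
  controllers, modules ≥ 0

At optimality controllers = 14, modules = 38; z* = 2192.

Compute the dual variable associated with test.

Check each constraint at x*: components 204/204 (tight); solder 132/149 (slack 17); pick-and-place 170/189 (slack 19); test 242/242 (tight).
Since solder, pick-and-place are not tight, their duals are 0.
Dual feasibility on the basic columns requires 1·y_components + 1·y_test = 10, 5·y_components + 6·y_test = 54.
Solving: y_components = 6, y_test = 4.
Shadow price of test = 4.

4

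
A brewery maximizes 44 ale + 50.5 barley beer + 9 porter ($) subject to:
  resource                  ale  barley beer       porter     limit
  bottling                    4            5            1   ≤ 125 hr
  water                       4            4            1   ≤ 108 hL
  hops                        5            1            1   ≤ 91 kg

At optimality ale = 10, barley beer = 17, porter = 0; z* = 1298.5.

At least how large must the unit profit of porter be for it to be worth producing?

At the optimum: bottling uses 125 of 125 (binding); water uses 108 of 108 (binding); hops uses 67 of 91 (slack = 24).
Slack constraints have shadow price 0 (complementary slackness).
The binding rows give the dual system: 4·y_bottling + 4·y_water = 44 and 5·y_bottling + 4·y_water = 50.5.
Solving: y_bottling = 6.5, y_water = 4.5.
porter enters the basis when its profit ≥ yᵀa₃ = 6.5·1 + 4.5·1 = 11.

11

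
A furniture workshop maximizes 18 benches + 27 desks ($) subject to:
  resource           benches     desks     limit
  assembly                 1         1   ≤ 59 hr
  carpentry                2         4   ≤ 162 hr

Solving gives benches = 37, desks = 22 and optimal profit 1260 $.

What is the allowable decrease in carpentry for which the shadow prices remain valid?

Binding constraints: assembly, carpentry. The basis is B = [[1,1],[2,4]] with det 2.
Per unit decrease in carpentry, x* moves by d = (0.5, -0.5).
The basis stays optimal until desks reaches 0; allowable decrease = 44 hr.

44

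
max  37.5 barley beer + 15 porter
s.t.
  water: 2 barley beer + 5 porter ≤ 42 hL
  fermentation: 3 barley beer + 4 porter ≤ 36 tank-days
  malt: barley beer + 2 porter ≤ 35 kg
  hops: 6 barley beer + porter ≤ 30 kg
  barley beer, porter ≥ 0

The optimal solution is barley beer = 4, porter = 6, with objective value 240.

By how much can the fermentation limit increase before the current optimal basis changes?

Binding constraints: fermentation, hops. The basis is B = [[3,4],[6,1]] with det -21.
Per unit increase in fermentation, x* moves by d = (-0.0476, 0.2857).
The basis stays optimal until water becomes binding; allowable increase = 3 tank-days.

3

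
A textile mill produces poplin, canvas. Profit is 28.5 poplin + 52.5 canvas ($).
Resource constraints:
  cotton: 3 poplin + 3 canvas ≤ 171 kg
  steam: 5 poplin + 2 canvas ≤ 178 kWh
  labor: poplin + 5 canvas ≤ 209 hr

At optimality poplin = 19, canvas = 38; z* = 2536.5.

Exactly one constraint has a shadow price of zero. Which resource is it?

steam

cotton: 171/171 (binding)
steam: 171/178 (slack 7)
labor: 209/209 (binding)
By complementary slackness, a constraint with positive slack has shadow price 0 → steam.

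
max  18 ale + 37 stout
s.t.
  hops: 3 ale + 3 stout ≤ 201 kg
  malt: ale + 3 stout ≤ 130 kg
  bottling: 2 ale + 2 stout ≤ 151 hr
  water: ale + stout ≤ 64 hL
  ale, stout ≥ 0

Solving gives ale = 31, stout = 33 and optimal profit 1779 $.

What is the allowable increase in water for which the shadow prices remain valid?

3

Binding constraints: malt, water. The basis is B = [[1,3],[1,1]] with det -2.
Per unit increase in water, x* moves by d = (1.5, -0.5).
The basis stays optimal until hops becomes binding; allowable increase = 3 hL.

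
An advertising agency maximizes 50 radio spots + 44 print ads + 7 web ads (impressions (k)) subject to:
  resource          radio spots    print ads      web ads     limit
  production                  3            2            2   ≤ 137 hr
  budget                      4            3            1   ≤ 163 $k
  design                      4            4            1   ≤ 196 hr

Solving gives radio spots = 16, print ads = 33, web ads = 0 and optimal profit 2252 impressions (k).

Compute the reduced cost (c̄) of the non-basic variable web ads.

-5.5

Binding: budget and design. Non-binding: production (23 unused).
Since production is not tight, its dual is 0.
Dual feasibility on the basic columns requires 4·y_budget + 4·y_design = 50, 3·y_budget + 4·y_design = 44.
This yields shadow prices y_budget = 6, y_design = 6.5.
Reduced cost of web ads: c₃ − yᵀa₃ = 7 − (6·1 + 6.5·1) = 7 − 12.5 = -5.5.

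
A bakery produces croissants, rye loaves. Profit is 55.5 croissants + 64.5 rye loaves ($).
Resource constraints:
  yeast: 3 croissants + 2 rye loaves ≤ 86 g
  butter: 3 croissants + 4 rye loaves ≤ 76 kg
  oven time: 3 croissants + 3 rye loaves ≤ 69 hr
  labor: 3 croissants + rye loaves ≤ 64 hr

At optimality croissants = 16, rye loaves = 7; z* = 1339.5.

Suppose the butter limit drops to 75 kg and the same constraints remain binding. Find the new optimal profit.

Binding: butter and oven time. Non-binding: yeast (24 unused), labor (9 unused).
Slack constraints have shadow price 0 (complementary slackness).
The binding rows give the dual system: 3·y_butter + 3·y_oven time = 55.5 and 4·y_butter + 3·y_oven time = 64.5.
→ y_butter = 9 and y_oven time = 9.5.
Δz = y_butter·Δb = 9 × (-1) = -9, so new z* = 1339.5 − 9 = 1330.5.

1330.5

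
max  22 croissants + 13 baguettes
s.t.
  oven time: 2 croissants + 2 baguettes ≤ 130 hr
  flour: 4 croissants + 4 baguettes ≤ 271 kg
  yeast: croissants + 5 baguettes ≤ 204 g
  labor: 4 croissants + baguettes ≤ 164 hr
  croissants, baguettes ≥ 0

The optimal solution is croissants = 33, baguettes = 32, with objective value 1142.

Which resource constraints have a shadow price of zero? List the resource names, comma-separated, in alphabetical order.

flour, yeast

oven time: 130/130 (binding)
flour: 260/271 (slack 11)
yeast: 193/204 (slack 11)
labor: 164/164 (binding)
By complementary slackness, a constraint with positive slack has shadow price 0 → flour, yeast.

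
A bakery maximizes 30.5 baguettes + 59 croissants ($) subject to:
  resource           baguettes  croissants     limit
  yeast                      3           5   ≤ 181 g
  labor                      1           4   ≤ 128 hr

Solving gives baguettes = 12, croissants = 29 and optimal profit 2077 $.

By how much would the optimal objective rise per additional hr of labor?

Check each constraint at x*: yeast 181/181 (tight); labor 128/128 (tight).
From A_Bᵀ y = c: 3·y_yeast + 1·y_labor = 30.5; 5·y_yeast + 4·y_labor = 59.
This yields shadow prices y_yeast = 9, y_labor = 3.5.
Shadow price of labor = 3.5.

3.5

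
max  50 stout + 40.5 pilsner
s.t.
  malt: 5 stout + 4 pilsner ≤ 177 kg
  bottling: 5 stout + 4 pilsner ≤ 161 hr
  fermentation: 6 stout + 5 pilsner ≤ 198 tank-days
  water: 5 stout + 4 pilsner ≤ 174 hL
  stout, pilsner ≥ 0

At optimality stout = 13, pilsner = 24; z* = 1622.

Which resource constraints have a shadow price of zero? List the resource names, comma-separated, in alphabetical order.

malt: 161/177 (slack 16)
bottling: 161/161 (binding)
fermentation: 198/198 (binding)
water: 161/174 (slack 13)
By complementary slackness, a constraint with positive slack has shadow price 0 → malt, water.

malt, water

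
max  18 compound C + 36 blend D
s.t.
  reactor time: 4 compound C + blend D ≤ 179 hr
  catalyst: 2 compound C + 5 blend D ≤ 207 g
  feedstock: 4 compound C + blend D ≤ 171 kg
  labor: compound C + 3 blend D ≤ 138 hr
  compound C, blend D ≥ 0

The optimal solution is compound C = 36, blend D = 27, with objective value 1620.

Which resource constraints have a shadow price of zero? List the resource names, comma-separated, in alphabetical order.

reactor time: 171/179 (slack 8)
catalyst: 207/207 (binding)
feedstock: 171/171 (binding)
labor: 117/138 (slack 21)
By complementary slackness, a constraint with positive slack has shadow price 0 → labor, reactor time.

labor, reactor time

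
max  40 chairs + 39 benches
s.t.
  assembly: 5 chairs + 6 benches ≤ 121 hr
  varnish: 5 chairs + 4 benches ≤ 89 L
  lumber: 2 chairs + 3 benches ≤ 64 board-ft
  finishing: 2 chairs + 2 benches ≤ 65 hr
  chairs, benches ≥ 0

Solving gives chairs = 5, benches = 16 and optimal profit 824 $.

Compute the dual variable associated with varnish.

4.5

At the optimum: assembly uses 121 of 121 (binding); varnish uses 89 of 89 (binding); lumber uses 58 of 64 (slack = 6); finishing uses 42 of 65 (slack = 23).
Slack constraints have shadow price 0 (complementary slackness).
The binding rows give the dual system: 5·y_assembly + 5·y_varnish = 40 and 6·y_assembly + 4·y_varnish = 39.
Solving: y_assembly = 3.5, y_varnish = 4.5.
Shadow price of varnish = 4.5.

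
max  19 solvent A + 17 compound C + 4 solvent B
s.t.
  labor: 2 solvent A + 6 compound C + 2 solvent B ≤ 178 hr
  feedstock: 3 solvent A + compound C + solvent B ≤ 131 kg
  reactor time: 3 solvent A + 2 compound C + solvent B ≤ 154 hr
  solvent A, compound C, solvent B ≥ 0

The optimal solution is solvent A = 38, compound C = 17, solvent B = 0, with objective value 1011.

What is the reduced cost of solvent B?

At the optimum: labor uses 178 of 178 (binding); feedstock uses 131 of 131 (binding); reactor time uses 148 of 154 (slack = 6).
By complementary slackness, y = 0 for the non-binding constraint.
Dual feasibility on the basic columns requires 2·y_labor + 3·y_feedstock = 19, 6·y_labor + 1·y_feedstock = 17.
Solving: y_labor = 2, y_feedstock = 5.
Reduced cost of solvent B: c₃ − yᵀa₃ = 4 − (2·2 + 5·1) = 4 − 9 = -5.

-5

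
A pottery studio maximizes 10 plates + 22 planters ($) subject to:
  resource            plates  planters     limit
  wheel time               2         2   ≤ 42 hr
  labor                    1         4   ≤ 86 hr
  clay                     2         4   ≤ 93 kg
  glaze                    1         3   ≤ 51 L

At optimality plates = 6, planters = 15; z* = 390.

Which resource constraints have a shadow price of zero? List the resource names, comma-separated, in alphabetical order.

wheel time: 42/42 (binding)
labor: 66/86 (slack 20)
clay: 72/93 (slack 21)
glaze: 51/51 (binding)
By complementary slackness, a constraint with positive slack has shadow price 0 → clay, labor.

clay, labor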